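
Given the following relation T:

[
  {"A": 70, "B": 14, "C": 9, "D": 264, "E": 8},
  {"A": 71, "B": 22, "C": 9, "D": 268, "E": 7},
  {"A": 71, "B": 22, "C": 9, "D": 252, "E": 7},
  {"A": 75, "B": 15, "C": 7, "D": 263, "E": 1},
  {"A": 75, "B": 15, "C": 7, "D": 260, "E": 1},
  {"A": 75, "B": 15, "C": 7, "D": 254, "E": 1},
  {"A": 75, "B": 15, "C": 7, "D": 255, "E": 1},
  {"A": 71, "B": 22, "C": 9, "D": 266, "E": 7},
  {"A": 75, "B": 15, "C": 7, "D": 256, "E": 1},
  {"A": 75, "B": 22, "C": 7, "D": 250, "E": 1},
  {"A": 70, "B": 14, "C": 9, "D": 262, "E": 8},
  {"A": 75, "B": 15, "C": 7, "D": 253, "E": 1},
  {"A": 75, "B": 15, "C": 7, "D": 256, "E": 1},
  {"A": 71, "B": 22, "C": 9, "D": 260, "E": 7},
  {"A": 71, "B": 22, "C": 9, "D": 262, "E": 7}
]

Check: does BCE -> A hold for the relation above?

(B=14, C=9, E=8): 2 rows → A = 70, 70 ✓
(B=22, C=9, E=7): 5 rows → A = 71, 71, 71, 71, 71 ✓
(B=15, C=7, E=1): 7 rows → A = 75, 75, 75, 75, 75, 75, 75 ✓
(B=22, C=7, E=1): 1 row → A = 75 ✓
Every BCE value is associated with a single A value, so BCE -> A holds.

Yes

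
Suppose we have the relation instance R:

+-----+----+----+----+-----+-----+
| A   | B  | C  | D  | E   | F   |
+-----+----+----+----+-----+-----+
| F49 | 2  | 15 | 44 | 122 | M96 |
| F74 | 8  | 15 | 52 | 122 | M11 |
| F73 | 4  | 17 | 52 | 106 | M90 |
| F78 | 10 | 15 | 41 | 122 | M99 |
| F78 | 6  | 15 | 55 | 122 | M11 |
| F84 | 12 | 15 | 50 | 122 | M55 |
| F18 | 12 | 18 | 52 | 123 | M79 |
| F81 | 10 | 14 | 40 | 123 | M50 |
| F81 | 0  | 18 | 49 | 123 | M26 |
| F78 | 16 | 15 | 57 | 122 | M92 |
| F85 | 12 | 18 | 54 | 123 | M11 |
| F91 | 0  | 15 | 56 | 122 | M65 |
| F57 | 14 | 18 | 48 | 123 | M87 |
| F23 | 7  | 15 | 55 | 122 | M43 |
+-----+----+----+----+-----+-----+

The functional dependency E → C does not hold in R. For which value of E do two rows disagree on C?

123

E=122: 8 rows → C = 15, 15, 15, 15, 15, 15, 15, 15 ✓
E=106: 1 row → C = 17 ✓
E=123: 5 rows → C takes values {18, 14} — violation
The only E value with inconsistent C is E=123.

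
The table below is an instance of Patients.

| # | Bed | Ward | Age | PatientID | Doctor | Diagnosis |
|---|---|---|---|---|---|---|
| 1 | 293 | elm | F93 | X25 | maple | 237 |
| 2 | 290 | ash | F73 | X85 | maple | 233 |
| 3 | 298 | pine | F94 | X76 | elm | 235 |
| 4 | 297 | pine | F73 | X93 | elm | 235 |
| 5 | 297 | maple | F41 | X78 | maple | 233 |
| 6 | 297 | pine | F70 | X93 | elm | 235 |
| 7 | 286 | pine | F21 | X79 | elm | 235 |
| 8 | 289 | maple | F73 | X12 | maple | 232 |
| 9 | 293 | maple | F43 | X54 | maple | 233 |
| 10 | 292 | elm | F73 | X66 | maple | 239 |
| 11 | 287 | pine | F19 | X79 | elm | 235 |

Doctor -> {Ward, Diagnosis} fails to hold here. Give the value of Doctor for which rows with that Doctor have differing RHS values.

maple

Doctor=maple: rows 1, 2, 5, 8, 9, 10 → {Ward,Diagnosis} takes values {(elm, 237), (ash, 233), (maple, 233), (maple, 232), (elm, 239)} — violation
Doctor=elm: rows 3, 4, 6, 7, 11 → {Ward,Diagnosis} = (pine, 235), (pine, 235), (pine, 235), (pine, 235), (pine, 235) ✓
The only Doctor value with inconsistent RHS is Doctor=maple.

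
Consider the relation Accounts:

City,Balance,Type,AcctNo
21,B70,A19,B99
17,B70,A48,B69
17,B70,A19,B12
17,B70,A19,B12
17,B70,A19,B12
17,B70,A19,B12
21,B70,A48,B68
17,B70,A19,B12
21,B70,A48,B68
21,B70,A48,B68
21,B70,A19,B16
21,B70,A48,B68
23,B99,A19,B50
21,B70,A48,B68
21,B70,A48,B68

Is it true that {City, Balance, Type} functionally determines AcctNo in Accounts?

(City=21, Balance=B70, Type=A19): 2 rows → AcctNo takes values {B99, B16} — violation
(City=17, Balance=B70, Type=A48): 1 row → AcctNo = B69 ✓
(City=17, Balance=B70, Type=A19): 5 rows → AcctNo = B12, B12, B12, B12, B12 ✓
(City=21, Balance=B70, Type=A48): 6 rows → AcctNo = B68, B68, B68, B68, B68, B68 ✓
(City=23, Balance=B99, Type=A19): 1 row → AcctNo = B50 ✓
Two rows agree on {City, Balance, Type} but differ on AcctNo, so {City, Balance, Type} -> AcctNo does not hold.

No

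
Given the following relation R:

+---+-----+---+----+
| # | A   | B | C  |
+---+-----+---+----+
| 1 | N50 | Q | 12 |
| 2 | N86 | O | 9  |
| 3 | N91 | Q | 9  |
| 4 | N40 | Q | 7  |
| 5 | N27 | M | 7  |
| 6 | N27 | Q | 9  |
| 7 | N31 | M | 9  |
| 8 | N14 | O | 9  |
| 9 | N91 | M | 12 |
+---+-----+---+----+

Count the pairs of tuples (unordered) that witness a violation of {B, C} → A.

(B=O, C=9): violating pairs (2,8) — 1 pair.
(B=Q, C=9): violating pairs (3,6) — 1 pair.

2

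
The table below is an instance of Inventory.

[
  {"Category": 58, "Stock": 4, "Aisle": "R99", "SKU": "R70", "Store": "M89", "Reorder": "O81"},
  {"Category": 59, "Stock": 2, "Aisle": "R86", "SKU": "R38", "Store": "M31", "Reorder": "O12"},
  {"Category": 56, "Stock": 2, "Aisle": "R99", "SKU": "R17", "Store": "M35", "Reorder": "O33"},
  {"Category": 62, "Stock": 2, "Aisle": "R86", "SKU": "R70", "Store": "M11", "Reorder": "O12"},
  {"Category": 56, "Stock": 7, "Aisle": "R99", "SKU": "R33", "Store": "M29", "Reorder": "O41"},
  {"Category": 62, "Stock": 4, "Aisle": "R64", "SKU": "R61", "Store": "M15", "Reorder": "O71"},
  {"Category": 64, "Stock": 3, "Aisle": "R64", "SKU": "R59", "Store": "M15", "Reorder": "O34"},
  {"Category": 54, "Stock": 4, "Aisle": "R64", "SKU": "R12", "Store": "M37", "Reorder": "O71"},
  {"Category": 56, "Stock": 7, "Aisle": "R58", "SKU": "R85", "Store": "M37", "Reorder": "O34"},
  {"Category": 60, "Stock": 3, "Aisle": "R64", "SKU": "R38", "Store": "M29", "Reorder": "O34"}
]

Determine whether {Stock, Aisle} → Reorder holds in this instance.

(Stock=4, Aisle=R99): 1 row → Reorder = O81 ✓
(Stock=2, Aisle=R86): 2 rows → Reorder = O12, O12 ✓
(Stock=2, Aisle=R99): 1 row → Reorder = O33 ✓
(Stock=7, Aisle=R99): 1 row → Reorder = O41 ✓
(Stock=4, Aisle=R64): 2 rows → Reorder = O71, O71 ✓
(Stock=3, Aisle=R64): 2 rows → Reorder = O34, O34 ✓
(Stock=7, Aisle=R58): 1 row → Reorder = O34 ✓
Every {Stock, Aisle} value is associated with a single Reorder value, so {Stock, Aisle} → Reorder holds.

Yes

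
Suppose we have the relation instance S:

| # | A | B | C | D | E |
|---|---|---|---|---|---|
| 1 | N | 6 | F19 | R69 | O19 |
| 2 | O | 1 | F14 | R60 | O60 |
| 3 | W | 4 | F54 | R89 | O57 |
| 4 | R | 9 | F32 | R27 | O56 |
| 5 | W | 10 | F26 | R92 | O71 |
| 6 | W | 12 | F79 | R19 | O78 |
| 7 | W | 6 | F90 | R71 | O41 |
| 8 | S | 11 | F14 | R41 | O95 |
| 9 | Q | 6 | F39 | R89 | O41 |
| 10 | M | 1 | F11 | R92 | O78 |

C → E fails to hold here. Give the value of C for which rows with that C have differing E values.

F14

C=F19: row 1 → E = O19 ✓
C=F14: rows 2, 8 → E takes values {O60, O95} — violation
C=F54: row 3 → E = O57 ✓
C=F32: row 4 → E = O56 ✓
C=F26: row 5 → E = O71 ✓
C=F79: row 6 → E = O78 ✓
C=F90: row 7 → E = O41 ✓
C=F39: row 9 → E = O41 ✓
C=F11: row 10 → E = O78 ✓
The only C value with inconsistent E is C=F14.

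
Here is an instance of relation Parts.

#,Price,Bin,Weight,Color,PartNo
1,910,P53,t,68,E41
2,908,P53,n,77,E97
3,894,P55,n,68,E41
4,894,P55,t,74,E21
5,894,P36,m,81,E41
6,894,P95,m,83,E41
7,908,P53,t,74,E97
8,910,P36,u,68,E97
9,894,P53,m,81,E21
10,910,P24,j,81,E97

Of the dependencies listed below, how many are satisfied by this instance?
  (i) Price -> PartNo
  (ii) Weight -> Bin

(i) Price -> PartNo: Price=910: rows 1, 8, 10 → PartNo takes values {E41, E97} — violation; Price=894: rows 3, 4, 5, 6, 9 → PartNo takes values {E41, E21} — violation — fails.
(ii) Weight -> Bin: Weight=t: rows 1, 4, 7 → Bin takes values {P53, P55} — violation; Weight=n: rows 2, 3 → Bin takes values {P53, P55} — violation; Weight=m: rows 5, 6, 9 → Bin takes values {P36, P95, P53} — violation — fails.
None of the 2 dependencies hold.

0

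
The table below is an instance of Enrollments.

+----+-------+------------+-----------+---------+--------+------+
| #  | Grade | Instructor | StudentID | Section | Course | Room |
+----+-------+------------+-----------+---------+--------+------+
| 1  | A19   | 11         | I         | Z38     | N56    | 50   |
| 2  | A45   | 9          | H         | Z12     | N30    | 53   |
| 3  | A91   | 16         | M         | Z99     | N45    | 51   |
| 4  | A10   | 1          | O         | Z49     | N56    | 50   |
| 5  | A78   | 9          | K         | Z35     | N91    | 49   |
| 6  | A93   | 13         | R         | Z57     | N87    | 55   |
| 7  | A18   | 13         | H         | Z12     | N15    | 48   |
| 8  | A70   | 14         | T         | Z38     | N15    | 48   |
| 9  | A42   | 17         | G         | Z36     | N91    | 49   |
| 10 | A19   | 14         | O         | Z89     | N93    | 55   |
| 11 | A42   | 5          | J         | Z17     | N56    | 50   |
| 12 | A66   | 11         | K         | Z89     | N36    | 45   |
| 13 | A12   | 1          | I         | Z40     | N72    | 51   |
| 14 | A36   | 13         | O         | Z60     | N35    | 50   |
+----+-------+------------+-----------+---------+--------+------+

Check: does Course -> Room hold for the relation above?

Course=N56: rows 1, 4, 11 → Room = 50, 50, 50 ✓
Course=N30: row 2 → Room = 53 ✓
Course=N45: row 3 → Room = 51 ✓
Course=N91: rows 5, 9 → Room = 49, 49 ✓
Course=N87: row 6 → Room = 55 ✓
Course=N15: rows 7, 8 → Room = 48, 48 ✓
Course=N93: row 10 → Room = 55 ✓
Course=N36: row 12 → Room = 45 ✓
Course=N72: row 13 → Room = 51 ✓
Course=N35: row 14 → Room = 50 ✓
Every Course value is associated with a single Room value, so Course -> Room holds.

Yes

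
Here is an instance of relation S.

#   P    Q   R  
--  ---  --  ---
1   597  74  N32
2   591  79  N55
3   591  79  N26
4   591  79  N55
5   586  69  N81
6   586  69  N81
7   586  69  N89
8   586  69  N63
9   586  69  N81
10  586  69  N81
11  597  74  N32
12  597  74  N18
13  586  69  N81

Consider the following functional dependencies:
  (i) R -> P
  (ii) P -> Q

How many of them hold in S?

2

(i) R -> P: every LHS value maps to a single RHS value — holds.
(ii) P -> Q: every LHS value maps to a single RHS value — holds.
2 of the 2 dependencies hold.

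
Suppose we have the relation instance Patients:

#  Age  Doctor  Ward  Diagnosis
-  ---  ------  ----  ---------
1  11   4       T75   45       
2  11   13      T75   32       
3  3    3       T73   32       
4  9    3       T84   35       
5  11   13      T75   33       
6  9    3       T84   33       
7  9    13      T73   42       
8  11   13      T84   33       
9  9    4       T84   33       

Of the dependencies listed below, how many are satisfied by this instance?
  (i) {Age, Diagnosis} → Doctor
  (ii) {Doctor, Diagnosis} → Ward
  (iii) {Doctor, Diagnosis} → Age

(i) {Age, Diagnosis} → Doctor: (Age=9, Diagnosis=33): rows 6, 9 → Doctor takes values {3, 4} — violation — fails.
(ii) {Doctor, Diagnosis} → Ward: (Doctor=13, Diagnosis=33): rows 5, 8 → Ward takes values {T75, T84} — violation — fails.
(iii) {Doctor, Diagnosis} → Age: every LHS value maps to a single RHS value — holds.
1 of the 3 dependencies holds.

1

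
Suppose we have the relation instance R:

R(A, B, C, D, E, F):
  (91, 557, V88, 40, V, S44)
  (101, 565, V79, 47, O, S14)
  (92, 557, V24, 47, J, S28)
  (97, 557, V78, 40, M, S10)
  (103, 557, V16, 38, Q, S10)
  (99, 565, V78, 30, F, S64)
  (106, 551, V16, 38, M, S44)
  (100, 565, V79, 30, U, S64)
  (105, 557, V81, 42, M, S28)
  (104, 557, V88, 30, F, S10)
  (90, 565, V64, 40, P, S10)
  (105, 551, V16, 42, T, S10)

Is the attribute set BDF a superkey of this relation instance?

No

Two distinct rows share (B=565, D=30, F=S64), so BDF does not determine every attribute — not a superkey.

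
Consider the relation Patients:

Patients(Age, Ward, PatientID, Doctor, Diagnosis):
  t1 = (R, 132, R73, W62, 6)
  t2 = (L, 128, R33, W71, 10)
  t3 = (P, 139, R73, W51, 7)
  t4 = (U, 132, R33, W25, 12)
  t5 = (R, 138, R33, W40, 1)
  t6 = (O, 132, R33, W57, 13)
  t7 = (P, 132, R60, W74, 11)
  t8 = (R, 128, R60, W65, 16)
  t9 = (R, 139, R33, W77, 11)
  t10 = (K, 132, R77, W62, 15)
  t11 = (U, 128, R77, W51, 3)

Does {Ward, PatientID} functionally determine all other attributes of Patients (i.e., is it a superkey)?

Rows 4 and 6 have the same {Ward, PatientID} value (Ward=132, PatientID=R33) but are distinct tuples, so {Ward, PatientID} does not determine every attribute — not a superkey.

No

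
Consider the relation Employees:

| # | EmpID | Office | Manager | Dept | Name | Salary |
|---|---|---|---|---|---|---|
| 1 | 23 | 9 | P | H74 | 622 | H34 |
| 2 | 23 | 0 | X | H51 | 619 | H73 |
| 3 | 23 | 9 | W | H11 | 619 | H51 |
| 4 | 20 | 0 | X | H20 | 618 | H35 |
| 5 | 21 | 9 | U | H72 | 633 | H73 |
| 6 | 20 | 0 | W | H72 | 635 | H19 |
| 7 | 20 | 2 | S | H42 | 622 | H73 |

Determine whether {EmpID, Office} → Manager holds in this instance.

(EmpID=23, Office=9): rows 1, 3 → Manager takes values {P, W} — violation
(EmpID=23, Office=0): row 2 → Manager = X ✓
(EmpID=20, Office=0): rows 4, 6 → Manager takes values {X, W} — violation
(EmpID=21, Office=9): row 5 → Manager = U ✓
(EmpID=20, Office=2): row 7 → Manager = S ✓
Two rows agree on {EmpID, Office} but differ on Manager, so {EmpID, Office} → Manager does not hold.

No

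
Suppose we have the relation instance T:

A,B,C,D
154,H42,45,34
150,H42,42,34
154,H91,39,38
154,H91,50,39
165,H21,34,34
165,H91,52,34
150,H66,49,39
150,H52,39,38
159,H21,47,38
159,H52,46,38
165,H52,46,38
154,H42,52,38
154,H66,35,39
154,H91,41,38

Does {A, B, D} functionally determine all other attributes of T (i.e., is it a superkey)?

Two distinct rows share (A=154, B=H91, D=38), so {A, B, D} does not determine every attribute — not a superkey.

No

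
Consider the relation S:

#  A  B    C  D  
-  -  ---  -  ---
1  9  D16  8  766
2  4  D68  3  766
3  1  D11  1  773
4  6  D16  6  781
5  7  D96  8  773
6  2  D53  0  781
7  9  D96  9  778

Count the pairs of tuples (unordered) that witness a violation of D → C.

3

D=766: violating pairs (1,2) — 1 pair.
D=773: violating pairs (3,5) — 1 pair.
D=781: violating pairs (4,6) — 1 pair.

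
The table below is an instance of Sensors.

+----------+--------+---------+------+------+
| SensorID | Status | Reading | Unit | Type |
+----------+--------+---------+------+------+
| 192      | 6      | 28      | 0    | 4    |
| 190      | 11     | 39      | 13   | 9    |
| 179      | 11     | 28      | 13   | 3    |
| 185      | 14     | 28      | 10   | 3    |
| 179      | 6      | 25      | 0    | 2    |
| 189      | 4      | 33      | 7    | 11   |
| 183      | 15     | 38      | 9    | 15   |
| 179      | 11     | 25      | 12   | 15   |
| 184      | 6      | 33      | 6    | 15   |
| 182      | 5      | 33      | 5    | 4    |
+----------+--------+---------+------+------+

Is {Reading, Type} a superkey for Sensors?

No

Two distinct rows share (Reading=28, Type=3), so {Reading, Type} does not determine every attribute — not a superkey.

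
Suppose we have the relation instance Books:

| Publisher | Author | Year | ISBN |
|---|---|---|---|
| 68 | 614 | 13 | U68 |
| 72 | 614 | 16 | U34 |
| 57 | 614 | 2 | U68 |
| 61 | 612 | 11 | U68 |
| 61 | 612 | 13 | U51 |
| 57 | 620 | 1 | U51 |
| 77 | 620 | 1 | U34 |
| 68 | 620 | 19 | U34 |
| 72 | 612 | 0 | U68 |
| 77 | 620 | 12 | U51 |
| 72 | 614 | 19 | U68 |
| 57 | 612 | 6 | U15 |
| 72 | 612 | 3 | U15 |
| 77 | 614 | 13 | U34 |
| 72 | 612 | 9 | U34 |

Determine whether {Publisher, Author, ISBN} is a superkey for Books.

Yes

All 15 rows have distinct {Publisher, Author, ISBN} values, so {Publisher, Author, ISBN} → (all attributes) holds and {Publisher, Author, ISBN} is a superkey.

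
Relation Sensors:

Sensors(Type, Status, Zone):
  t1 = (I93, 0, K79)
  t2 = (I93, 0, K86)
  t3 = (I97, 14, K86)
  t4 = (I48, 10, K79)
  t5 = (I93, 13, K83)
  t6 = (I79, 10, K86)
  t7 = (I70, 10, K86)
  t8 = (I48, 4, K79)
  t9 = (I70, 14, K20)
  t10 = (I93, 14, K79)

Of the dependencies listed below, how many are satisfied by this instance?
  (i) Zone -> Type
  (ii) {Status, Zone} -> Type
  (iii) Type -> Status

0

(i) Zone -> Type: Zone=K79: rows 1, 4, 8, 10 → Type takes values {I93, I48} — violation; Zone=K86: rows 2, 3, 6, 7 → Type takes values {I93, I97, I79, I70} — violation — fails.
(ii) {Status, Zone} -> Type: (Status=10, Zone=K86): rows 6, 7 → Type takes values {I79, I70} — violation — fails.
(iii) Type -> Status: Type=I93: rows 1, 2, 5, 10 → Status takes values {0, 13, 14} — violation; Type=I48: rows 4, 8 → Status takes values {10, 4} — violation; Type=I70: rows 7, 9 → Status takes values {10, 14} — violation — fails.
None of the 3 dependencies hold.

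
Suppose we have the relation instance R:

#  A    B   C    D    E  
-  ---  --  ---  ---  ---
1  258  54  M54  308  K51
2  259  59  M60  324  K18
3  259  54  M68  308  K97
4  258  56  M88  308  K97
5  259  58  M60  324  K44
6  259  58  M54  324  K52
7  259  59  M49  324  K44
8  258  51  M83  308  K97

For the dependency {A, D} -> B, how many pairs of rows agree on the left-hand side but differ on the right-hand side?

7

(A=258, D=308): violating pairs (1,4), (1,8), (4,8) — 3 pairs.
(A=259, D=324): violating pairs (2,5), (2,6), (5,7), (6,7) — 4 pairs.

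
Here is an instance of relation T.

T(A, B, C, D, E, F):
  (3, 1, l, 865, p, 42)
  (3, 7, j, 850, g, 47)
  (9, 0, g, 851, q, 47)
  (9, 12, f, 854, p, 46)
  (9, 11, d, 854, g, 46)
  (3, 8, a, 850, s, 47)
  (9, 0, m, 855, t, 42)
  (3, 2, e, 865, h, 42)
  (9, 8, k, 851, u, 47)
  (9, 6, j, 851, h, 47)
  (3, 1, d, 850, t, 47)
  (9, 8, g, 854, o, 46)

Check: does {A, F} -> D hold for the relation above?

Yes

(A=3, F=42): 2 rows → D = 865, 865 ✓
(A=3, F=47): 3 rows → D = 850, 850, 850 ✓
(A=9, F=47): 3 rows → D = 851, 851, 851 ✓
(A=9, F=46): 3 rows → D = 854, 854, 854 ✓
(A=9, F=42): 1 row → D = 855 ✓
Every {A, F} value is associated with a single D value, so {A, F} -> D holds.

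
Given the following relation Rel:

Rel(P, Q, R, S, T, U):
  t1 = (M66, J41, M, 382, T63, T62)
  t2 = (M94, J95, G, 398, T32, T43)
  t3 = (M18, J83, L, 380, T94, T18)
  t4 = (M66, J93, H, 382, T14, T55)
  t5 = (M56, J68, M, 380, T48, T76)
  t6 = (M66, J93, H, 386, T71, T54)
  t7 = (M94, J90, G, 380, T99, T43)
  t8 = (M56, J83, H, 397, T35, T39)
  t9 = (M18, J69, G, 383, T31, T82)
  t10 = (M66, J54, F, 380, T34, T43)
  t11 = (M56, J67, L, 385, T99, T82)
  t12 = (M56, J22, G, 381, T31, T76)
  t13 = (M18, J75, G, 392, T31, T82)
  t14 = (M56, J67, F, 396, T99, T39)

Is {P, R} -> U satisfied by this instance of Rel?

(P=M66, R=M): row 1 → U = T62 ✓
(P=M94, R=G): rows 2, 7 → U = T43, T43 ✓
(P=M18, R=L): row 3 → U = T18 ✓
(P=M66, R=H): rows 4, 6 → U takes values {T55, T54} — violation
(P=M56, R=M): row 5 → U = T76 ✓
(P=M56, R=H): row 8 → U = T39 ✓
(P=M18, R=G): rows 9, 13 → U = T82, T82 ✓
(P=M66, R=F): row 10 → U = T43 ✓
(P=M56, R=L): row 11 → U = T82 ✓
(P=M56, R=G): row 12 → U = T76 ✓
(P=M56, R=F): row 14 → U = T39 ✓
Two rows agree on {P, R} but differ on U, so {P, R} -> U does not hold.

No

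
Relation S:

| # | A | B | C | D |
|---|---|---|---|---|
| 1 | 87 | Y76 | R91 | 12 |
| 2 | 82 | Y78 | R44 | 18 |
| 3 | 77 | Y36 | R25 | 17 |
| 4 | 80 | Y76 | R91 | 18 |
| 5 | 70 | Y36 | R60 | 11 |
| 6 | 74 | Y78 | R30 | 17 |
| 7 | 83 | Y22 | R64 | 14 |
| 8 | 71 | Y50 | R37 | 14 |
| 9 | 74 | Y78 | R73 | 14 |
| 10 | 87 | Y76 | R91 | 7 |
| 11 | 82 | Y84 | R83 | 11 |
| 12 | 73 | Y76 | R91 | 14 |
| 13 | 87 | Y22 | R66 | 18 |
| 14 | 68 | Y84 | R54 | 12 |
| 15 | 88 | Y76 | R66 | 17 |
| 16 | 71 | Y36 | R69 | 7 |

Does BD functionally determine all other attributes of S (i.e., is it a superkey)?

Yes

All 16 rows have distinct BD values, so BD → (all attributes) holds and BD is a superkey.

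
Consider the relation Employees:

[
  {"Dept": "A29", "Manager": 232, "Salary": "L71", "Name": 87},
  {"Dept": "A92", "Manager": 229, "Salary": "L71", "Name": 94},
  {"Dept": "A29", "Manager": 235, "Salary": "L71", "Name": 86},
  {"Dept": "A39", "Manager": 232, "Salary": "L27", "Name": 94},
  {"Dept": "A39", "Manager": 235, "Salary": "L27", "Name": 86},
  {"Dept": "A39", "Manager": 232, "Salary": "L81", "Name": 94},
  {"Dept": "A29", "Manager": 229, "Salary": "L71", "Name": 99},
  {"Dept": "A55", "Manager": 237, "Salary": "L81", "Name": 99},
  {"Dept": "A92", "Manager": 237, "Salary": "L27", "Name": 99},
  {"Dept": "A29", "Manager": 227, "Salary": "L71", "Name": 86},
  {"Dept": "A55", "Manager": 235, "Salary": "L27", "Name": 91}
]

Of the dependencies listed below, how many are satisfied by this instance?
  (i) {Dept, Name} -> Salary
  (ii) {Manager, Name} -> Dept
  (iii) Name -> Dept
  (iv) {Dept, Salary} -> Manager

0

(i) {Dept, Name} -> Salary: (Dept=A39, Name=94): 2 rows → Salary takes values {L27, L81} — violation — fails.
(ii) {Manager, Name} -> Dept: (Manager=235, Name=86): 2 rows → Dept takes values {A29, A39} — violation; (Manager=237, Name=99): 2 rows → Dept takes values {A55, A92} — violation — fails.
(iii) Name -> Dept: Name=94: 3 rows → Dept takes values {A92, A39} — violation; Name=86: 3 rows → Dept takes values {A29, A39} — violation; Name=99: 3 rows → Dept takes values {A29, A55, A92} — violation — fails.
(iv) {Dept, Salary} -> Manager: (Dept=A29, Salary=L71): 4 rows → Manager takes values {232, 235, 229, 227} — violation; (Dept=A39, Salary=L27): 2 rows → Manager takes values {232, 235} — violation — fails.
None of the 4 dependencies hold.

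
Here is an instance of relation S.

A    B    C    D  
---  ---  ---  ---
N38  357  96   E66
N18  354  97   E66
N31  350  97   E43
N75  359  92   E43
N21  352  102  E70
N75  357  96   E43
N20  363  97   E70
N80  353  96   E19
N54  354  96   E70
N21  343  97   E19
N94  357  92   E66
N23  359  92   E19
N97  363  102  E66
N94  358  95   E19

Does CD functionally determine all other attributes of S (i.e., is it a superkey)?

Yes

All 14 rows have distinct CD values, so CD → (all attributes) holds and CD is a superkey.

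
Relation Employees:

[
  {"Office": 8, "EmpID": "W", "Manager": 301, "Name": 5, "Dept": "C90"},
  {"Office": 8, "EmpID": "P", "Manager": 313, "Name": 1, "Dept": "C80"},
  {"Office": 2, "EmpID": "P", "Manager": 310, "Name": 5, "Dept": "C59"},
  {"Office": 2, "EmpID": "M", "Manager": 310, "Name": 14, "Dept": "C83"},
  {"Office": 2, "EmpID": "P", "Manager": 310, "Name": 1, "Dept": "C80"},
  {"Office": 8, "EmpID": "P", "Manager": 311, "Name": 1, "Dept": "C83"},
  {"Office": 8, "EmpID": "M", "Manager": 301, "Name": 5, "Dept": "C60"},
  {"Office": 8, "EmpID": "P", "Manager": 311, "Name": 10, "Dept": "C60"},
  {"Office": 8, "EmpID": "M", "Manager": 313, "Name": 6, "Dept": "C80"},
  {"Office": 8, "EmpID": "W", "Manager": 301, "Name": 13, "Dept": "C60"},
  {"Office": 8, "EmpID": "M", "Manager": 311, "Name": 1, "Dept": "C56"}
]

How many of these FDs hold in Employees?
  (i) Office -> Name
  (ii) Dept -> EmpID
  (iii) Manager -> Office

(i) Office -> Name: Office=8: 8 rows → Name takes values {5, 1, 10, 6, 13} — violation; Office=2: 3 rows → Name takes values {5, 14, 1} — violation — fails.
(ii) Dept -> EmpID: Dept=C80: 3 rows → EmpID takes values {P, M} — violation; Dept=C83: 2 rows → EmpID takes values {M, P} — violation; Dept=C60: 3 rows → EmpID takes values {M, P, W} — violation — fails.
(iii) Manager -> Office: every LHS value maps to a single RHS value — holds.
1 of the 3 dependencies holds.

1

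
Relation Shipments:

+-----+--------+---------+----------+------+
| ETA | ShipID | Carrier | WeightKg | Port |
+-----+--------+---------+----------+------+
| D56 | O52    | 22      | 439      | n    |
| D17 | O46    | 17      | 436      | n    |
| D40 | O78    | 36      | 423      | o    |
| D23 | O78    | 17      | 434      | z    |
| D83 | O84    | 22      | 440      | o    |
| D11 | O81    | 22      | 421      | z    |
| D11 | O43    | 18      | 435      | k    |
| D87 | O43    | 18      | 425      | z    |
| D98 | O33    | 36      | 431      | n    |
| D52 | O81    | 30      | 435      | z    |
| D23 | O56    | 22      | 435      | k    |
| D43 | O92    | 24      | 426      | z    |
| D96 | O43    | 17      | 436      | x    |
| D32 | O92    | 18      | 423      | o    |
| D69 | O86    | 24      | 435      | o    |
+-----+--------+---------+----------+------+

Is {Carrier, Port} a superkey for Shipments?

Yes

All 15 rows have distinct {Carrier, Port} values, so {Carrier, Port} → (all attributes) holds and {Carrier, Port} is a superkey.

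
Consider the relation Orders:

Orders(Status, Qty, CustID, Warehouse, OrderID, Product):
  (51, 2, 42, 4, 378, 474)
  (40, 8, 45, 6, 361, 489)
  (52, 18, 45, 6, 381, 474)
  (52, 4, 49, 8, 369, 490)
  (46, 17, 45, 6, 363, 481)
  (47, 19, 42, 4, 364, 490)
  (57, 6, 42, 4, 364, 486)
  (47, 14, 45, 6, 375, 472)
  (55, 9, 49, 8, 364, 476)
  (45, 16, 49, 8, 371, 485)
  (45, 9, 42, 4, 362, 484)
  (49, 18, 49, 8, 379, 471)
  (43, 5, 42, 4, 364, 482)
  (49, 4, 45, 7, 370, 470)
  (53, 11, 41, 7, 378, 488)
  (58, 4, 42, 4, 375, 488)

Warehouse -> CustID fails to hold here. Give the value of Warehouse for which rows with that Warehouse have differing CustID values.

7

Warehouse=4: 6 rows → CustID = 42, 42, 42, 42, 42, 42 ✓
Warehouse=6: 4 rows → CustID = 45, 45, 45, 45 ✓
Warehouse=8: 4 rows → CustID = 49, 49, 49, 49 ✓
Warehouse=7: 2 rows → CustID takes values {45, 41} — violation
The only Warehouse value with inconsistent CustID is Warehouse=7.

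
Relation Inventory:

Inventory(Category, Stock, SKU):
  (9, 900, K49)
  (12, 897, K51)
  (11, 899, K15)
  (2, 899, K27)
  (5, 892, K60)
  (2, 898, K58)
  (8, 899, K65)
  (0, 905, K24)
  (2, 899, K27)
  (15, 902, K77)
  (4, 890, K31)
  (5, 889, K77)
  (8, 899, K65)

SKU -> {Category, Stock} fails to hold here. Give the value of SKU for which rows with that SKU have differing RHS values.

SKU=K49: 1 row → {Category,Stock} = (9, 900) ✓
SKU=K51: 1 row → {Category,Stock} = (12, 897) ✓
SKU=K15: 1 row → {Category,Stock} = (11, 899) ✓
SKU=K27: 2 rows → {Category,Stock} = (2, 899), (2, 899) ✓
SKU=K60: 1 row → {Category,Stock} = (5, 892) ✓
SKU=K58: 1 row → {Category,Stock} = (2, 898) ✓
SKU=K65: 2 rows → {Category,Stock} = (8, 899), (8, 899) ✓
SKU=K24: 1 row → {Category,Stock} = (0, 905) ✓
SKU=K77: 2 rows → {Category,Stock} takes values {(15, 902), (5, 889)} — violation
SKU=K31: 1 row → {Category,Stock} = (4, 890) ✓
The only SKU value with inconsistent RHS is SKU=K77.

K77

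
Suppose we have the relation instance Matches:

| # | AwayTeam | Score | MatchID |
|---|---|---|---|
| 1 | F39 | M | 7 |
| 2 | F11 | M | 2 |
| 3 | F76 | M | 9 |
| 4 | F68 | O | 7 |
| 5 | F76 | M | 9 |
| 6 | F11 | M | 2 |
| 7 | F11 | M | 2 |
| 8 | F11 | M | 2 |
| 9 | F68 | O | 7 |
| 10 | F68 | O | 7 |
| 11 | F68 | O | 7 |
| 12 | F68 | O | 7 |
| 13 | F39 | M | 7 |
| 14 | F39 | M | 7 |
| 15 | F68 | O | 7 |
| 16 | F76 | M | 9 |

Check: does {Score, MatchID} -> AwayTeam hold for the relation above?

(Score=M, MatchID=7): rows 1, 13, 14 → AwayTeam = F39, F39, F39 ✓
(Score=M, MatchID=2): rows 2, 6, 7, 8 → AwayTeam = F11, F11, F11, F11 ✓
(Score=M, MatchID=9): rows 3, 5, 16 → AwayTeam = F76, F76, F76 ✓
(Score=O, MatchID=7): rows 4, 9, 10, 11, 12, 15 → AwayTeam = F68, F68, F68, F68, F68, F68 ✓
Every {Score, MatchID} value is associated with a single AwayTeam value, so {Score, MatchID} -> AwayTeam holds.

Yes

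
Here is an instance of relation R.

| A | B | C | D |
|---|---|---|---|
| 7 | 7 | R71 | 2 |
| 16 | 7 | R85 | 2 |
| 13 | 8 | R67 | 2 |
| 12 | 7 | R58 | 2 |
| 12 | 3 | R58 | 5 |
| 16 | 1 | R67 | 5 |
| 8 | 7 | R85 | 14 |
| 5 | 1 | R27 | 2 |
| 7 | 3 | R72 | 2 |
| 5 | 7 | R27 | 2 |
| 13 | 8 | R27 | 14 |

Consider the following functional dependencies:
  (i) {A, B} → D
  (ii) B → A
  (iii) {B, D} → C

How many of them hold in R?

0

(i) {A, B} → D: (A=13, B=8): 2 rows → D takes values {2, 14} — violation — fails.
(ii) B → A: B=7: 5 rows → A takes values {7, 16, 12, 8, 5} — violation; B=3: 2 rows → A takes values {12, 7} — violation; B=1: 2 rows → A takes values {16, 5} — violation — fails.
(iii) {B, D} → C: (B=7, D=2): 4 rows → C takes values {R71, R85, R58, R27} — violation — fails.
None of the 3 dependencies hold.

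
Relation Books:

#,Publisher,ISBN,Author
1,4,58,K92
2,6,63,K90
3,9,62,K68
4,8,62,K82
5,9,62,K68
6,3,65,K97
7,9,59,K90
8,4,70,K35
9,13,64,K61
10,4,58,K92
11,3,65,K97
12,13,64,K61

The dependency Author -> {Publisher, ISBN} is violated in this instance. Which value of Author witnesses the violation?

K90

Author=K92: rows 1, 10 → {Publisher,ISBN} = (4, 58), (4, 58) ✓
Author=K90: rows 2, 7 → {Publisher,ISBN} takes values {(6, 63), (9, 59)} — violation
Author=K68: rows 3, 5 → {Publisher,ISBN} = (9, 62), (9, 62) ✓
Author=K82: row 4 → {Publisher,ISBN} = (8, 62) ✓
Author=K97: rows 6, 11 → {Publisher,ISBN} = (3, 65), (3, 65) ✓
Author=K35: row 8 → {Publisher,ISBN} = (4, 70) ✓
Author=K61: rows 9, 12 → {Publisher,ISBN} = (13, 64), (13, 64) ✓
The only Author value with inconsistent RHS is Author=K90.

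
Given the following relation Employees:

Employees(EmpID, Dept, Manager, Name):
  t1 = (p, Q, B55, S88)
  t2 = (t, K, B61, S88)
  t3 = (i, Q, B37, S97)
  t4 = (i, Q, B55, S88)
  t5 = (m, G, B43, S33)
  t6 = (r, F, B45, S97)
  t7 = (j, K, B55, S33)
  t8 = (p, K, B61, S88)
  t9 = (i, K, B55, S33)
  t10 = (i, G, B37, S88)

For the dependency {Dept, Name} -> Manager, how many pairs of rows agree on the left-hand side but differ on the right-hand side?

(Dept=Q, Name=S88): all 2 rows agree on Manager — 0 pairs.
(Dept=K, Name=S88): all 2 rows agree on Manager — 0 pairs.
(Dept=K, Name=S33): all 2 rows agree on Manager — 0 pairs.

0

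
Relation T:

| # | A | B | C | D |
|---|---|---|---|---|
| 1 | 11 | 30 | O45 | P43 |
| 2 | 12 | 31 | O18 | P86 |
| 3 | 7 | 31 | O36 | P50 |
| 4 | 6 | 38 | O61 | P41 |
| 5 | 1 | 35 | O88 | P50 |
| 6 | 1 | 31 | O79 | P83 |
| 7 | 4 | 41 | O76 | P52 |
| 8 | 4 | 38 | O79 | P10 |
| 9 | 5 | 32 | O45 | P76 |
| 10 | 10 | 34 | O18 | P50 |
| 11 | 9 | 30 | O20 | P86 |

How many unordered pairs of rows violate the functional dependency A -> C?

2

A=1: violating pairs (5,6) — 1 pair.
A=4: violating pairs (7,8) — 1 pair.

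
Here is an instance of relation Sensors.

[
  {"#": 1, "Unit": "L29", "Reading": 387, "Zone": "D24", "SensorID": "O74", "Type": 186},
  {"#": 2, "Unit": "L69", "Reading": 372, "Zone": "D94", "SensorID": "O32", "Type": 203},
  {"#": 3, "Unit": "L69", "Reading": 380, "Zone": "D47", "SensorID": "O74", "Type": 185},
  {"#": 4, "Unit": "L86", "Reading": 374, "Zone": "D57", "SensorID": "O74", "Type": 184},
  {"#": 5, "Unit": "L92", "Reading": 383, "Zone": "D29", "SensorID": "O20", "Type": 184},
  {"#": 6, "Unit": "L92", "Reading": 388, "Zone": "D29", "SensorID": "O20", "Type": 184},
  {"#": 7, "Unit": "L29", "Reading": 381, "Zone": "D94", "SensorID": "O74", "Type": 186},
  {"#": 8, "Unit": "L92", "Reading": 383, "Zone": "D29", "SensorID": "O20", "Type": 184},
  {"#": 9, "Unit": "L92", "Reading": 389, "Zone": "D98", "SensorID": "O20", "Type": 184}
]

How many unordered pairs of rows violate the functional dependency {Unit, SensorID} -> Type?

(Unit=L29, SensorID=O74): all 2 rows agree on Type — 0 pairs.
(Unit=L92, SensorID=O20): all 4 rows agree on Type — 0 pairs.

0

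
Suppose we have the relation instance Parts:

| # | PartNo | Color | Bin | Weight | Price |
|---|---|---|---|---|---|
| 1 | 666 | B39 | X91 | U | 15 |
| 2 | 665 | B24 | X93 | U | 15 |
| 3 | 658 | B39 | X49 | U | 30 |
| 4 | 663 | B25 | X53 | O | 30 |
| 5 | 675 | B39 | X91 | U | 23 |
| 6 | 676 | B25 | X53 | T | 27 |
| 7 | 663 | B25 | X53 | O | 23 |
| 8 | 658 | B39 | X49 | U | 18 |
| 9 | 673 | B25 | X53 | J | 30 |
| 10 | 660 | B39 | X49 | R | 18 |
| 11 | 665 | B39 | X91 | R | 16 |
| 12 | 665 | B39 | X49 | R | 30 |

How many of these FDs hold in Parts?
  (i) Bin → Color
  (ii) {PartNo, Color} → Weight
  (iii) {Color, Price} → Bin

3

(i) Bin → Color: every LHS value maps to a single RHS value — holds.
(ii) {PartNo, Color} → Weight: every LHS value maps to a single RHS value — holds.
(iii) {Color, Price} → Bin: every LHS value maps to a single RHS value — holds.
3 of the 3 dependencies hold.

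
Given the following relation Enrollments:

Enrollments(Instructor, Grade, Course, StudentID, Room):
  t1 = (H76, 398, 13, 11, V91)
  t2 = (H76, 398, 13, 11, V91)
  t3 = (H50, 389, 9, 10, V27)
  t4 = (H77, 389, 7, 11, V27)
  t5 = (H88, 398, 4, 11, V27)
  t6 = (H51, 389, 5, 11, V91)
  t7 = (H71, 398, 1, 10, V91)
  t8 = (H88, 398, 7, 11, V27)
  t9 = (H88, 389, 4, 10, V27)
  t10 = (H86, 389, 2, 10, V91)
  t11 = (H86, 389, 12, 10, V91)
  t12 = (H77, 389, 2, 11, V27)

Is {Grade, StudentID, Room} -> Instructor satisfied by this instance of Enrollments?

No

(Grade=398, StudentID=11, Room=V91): rows 1, 2 → Instructor = H76, H76 ✓
(Grade=389, StudentID=10, Room=V27): rows 3, 9 → Instructor takes values {H50, H88} — violation
(Grade=389, StudentID=11, Room=V27): rows 4, 12 → Instructor = H77, H77 ✓
(Grade=398, StudentID=11, Room=V27): rows 5, 8 → Instructor = H88, H88 ✓
(Grade=389, StudentID=11, Room=V91): row 6 → Instructor = H51 ✓
(Grade=398, StudentID=10, Room=V91): row 7 → Instructor = H71 ✓
(Grade=389, StudentID=10, Room=V91): rows 10, 11 → Instructor = H86, H86 ✓
Two rows agree on {Grade, StudentID, Room} but differ on Instructor, so {Grade, StudentID, Room} -> Instructor does not hold.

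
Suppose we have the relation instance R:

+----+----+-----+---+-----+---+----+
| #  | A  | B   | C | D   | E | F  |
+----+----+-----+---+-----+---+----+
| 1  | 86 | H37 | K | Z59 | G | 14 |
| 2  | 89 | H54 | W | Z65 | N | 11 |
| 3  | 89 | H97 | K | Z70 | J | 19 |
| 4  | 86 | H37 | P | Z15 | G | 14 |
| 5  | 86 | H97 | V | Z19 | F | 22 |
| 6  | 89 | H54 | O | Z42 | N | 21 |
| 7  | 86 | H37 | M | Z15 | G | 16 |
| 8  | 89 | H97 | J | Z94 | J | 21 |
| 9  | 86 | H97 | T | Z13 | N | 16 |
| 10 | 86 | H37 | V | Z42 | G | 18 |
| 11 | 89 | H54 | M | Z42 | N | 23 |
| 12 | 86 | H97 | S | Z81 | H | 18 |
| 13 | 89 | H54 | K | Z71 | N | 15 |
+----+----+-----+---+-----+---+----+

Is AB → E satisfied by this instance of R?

No

(A=86, B=H37): rows 1, 4, 7, 10 → E = G, G, G, G ✓
(A=89, B=H54): rows 2, 6, 11, 13 → E = N, N, N, N ✓
(A=89, B=H97): rows 3, 8 → E = J, J ✓
(A=86, B=H97): rows 5, 9, 12 → E takes values {F, N, H} — violation
Two rows agree on AB but differ on E, so AB → E does not hold.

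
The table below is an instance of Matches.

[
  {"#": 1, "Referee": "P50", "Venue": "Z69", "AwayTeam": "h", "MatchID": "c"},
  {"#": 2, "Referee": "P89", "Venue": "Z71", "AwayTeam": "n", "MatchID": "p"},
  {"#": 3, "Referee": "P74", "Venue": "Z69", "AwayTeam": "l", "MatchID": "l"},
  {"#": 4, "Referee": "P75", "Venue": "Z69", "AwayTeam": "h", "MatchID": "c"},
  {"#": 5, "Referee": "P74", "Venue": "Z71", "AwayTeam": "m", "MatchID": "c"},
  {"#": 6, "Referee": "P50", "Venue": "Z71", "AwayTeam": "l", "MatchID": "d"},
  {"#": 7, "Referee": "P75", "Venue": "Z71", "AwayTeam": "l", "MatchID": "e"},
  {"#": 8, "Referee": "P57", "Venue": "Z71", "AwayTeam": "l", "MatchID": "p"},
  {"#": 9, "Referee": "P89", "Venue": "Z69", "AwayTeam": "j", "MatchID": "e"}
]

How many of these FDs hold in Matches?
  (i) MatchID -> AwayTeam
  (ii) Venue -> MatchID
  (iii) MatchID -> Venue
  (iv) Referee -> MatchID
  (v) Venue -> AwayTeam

0

(i) MatchID -> AwayTeam: MatchID=c: rows 1, 4, 5 → AwayTeam takes values {h, m} — violation; MatchID=p: rows 2, 8 → AwayTeam takes values {n, l} — violation; MatchID=e: rows 7, 9 → AwayTeam takes values {l, j} — violation — fails.
(ii) Venue -> MatchID: Venue=Z69: rows 1, 3, 4, 9 → MatchID takes values {c, l, e} — violation; Venue=Z71: rows 2, 5, 6, 7, 8 → MatchID takes values {p, c, d, e} — violation — fails.
(iii) MatchID -> Venue: MatchID=c: rows 1, 4, 5 → Venue takes values {Z69, Z71} — violation; MatchID=e: rows 7, 9 → Venue takes values {Z71, Z69} — violation — fails.
(iv) Referee -> MatchID: Referee=P50: rows 1, 6 → MatchID takes values {c, d} — violation; Referee=P89: rows 2, 9 → MatchID takes values {p, e} — violation; Referee=P74: rows 3, 5 → MatchID takes values {l, c} — violation; Referee=P75: rows 4, 7 → MatchID takes values {c, e} — violation — fails.
(v) Venue -> AwayTeam: Venue=Z69: rows 1, 3, 4, 9 → AwayTeam takes values {h, l, j} — violation; Venue=Z71: rows 2, 5, 6, 7, 8 → AwayTeam takes values {n, m, l} — violation — fails.
None of the 5 dependencies hold.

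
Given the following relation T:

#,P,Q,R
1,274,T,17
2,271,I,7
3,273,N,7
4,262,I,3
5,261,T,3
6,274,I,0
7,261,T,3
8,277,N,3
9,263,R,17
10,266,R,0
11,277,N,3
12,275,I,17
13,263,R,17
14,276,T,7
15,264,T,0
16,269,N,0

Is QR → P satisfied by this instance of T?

Yes

(Q=T, R=17): row 1 → P = 274 ✓
(Q=I, R=7): row 2 → P = 271 ✓
(Q=N, R=7): row 3 → P = 273 ✓
(Q=I, R=3): row 4 → P = 262 ✓
(Q=T, R=3): rows 5, 7 → P = 261, 261 ✓
(Q=I, R=0): row 6 → P = 274 ✓
(Q=N, R=3): rows 8, 11 → P = 277, 277 ✓
(Q=R, R=17): rows 9, 13 → P = 263, 263 ✓
(Q=R, R=0): row 10 → P = 266 ✓
(Q=I, R=17): row 12 → P = 275 ✓
(Q=T, R=7): row 14 → P = 276 ✓
(Q=T, R=0): row 15 → P = 264 ✓
(Q=N, R=0): row 16 → P = 269 ✓
Every QR value is associated with a single P value, so QR → P holds.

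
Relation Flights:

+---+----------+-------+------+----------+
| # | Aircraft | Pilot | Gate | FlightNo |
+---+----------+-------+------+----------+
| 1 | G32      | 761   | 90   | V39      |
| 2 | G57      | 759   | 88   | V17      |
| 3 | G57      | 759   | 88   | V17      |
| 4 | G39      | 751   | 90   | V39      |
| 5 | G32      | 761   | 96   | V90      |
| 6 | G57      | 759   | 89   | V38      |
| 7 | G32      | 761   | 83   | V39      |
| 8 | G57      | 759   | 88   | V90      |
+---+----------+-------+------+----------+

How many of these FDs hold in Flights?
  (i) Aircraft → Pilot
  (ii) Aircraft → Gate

1

(i) Aircraft → Pilot: every LHS value maps to a single RHS value — holds.
(ii) Aircraft → Gate: Aircraft=G32: rows 1, 5, 7 → Gate takes values {90, 96, 83} — violation; Aircraft=G57: rows 2, 3, 6, 8 → Gate takes values {88, 89} — violation — fails.
1 of the 2 dependencies holds.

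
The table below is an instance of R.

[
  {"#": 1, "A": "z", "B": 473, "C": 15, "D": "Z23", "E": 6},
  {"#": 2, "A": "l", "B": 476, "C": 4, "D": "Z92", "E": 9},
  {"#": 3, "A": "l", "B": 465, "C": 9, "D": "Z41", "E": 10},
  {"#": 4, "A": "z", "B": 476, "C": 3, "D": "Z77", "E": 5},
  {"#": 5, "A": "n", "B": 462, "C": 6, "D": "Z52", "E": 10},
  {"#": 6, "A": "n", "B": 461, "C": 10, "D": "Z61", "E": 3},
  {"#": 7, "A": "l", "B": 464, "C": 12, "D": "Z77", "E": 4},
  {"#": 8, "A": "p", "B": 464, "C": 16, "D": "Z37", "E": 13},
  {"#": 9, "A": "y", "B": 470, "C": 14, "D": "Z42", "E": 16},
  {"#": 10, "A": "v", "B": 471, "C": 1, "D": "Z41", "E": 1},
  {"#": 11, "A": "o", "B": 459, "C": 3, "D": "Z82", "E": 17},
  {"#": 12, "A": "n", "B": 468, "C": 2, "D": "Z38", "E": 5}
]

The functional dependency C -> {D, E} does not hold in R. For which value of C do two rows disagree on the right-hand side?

3

C=15: row 1 → {D,E} = (Z23, 6) ✓
C=4: row 2 → {D,E} = (Z92, 9) ✓
C=9: row 3 → {D,E} = (Z41, 10) ✓
C=3: rows 4, 11 → {D,E} takes values {(Z77, 5), (Z82, 17)} — violation
C=6: row 5 → {D,E} = (Z52, 10) ✓
C=10: row 6 → {D,E} = (Z61, 3) ✓
C=12: row 7 → {D,E} = (Z77, 4) ✓
C=16: row 8 → {D,E} = (Z37, 13) ✓
C=14: row 9 → {D,E} = (Z42, 16) ✓
C=1: row 10 → {D,E} = (Z41, 1) ✓
C=2: row 12 → {D,E} = (Z38, 5) ✓
The only C value with inconsistent RHS is C=3.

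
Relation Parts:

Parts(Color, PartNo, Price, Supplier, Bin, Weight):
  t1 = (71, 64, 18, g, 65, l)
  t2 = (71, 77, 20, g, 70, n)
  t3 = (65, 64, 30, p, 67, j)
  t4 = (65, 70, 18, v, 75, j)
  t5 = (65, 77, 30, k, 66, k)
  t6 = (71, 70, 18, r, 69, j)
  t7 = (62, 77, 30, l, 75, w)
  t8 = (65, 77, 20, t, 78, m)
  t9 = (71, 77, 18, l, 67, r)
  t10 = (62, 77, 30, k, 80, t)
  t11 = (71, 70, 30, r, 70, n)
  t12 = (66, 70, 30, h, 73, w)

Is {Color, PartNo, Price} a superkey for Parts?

No

Rows 7 and 10 have the same {Color, PartNo, Price} value (Color=62, PartNo=77, Price=30) but are distinct tuples, so {Color, PartNo, Price} does not determine every attribute — not a superkey.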